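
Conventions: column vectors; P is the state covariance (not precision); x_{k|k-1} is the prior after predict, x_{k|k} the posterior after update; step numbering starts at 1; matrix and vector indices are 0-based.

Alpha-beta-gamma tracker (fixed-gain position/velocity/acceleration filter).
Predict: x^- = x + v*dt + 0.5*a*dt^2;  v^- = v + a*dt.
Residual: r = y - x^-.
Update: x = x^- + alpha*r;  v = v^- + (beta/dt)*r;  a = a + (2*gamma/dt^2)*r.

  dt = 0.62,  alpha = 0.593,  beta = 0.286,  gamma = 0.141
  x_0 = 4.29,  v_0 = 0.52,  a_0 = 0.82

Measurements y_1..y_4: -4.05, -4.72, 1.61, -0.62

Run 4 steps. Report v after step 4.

v_post = -2.1215

step 1: x_pred=4.7700  r=-8.8200  x^+=-0.4603  v^+=-3.0402  a^+=-5.6505
step 2: x_pred=-3.4312  r=-1.2888  x^+=-4.1955  v^+=-7.1380  a^+=-6.5959
step 3: x_pred=-9.8887  r=11.4987  x^+=-3.0700  v^+=-5.9232  a^+=1.8397
step 4: x_pred=-6.3888  r=5.7688  x^+=-2.9679  v^+=-2.1215  a^+=6.0717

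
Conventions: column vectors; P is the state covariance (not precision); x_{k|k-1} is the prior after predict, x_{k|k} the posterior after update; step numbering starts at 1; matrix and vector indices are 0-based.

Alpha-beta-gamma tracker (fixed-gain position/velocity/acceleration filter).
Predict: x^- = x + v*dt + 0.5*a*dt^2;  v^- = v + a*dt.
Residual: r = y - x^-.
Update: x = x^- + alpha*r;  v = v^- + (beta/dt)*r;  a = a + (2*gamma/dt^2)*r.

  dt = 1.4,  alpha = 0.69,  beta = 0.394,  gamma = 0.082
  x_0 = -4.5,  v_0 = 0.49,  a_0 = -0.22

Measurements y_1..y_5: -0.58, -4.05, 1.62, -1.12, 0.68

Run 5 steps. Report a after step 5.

step 1: x_pred=-4.0296  r=3.4496  x^+=-1.6494  v^+=1.1528  a^+=0.0686
step 2: x_pred=0.0318  r=-4.0818  x^+=-2.7846  v^+=0.1002  a^+=-0.2729
step 3: x_pred=-2.9118  r=4.5318  x^+=0.2151  v^+=0.9935  a^+=0.1063
step 4: x_pred=1.7102  r=-2.8302  x^+=-0.2426  v^+=0.3458  a^+=-0.1305
step 5: x_pred=0.1136  r=0.5664  x^+=0.5044  v^+=0.3225  a^+=-0.0831

a_post = -0.0831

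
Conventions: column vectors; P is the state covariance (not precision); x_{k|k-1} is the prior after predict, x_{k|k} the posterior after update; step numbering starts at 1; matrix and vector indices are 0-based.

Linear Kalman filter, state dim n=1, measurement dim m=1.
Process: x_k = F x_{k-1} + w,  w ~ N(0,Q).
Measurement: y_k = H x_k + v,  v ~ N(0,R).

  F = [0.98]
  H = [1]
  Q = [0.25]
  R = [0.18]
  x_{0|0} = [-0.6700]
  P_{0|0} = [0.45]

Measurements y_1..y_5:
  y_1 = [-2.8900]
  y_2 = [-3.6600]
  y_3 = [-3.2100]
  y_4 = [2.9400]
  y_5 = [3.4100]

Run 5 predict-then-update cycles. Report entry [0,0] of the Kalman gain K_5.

step 1: x^-=[-0.6566]  P^-=[0.6822]  S=[0.8622]  K=[0.7912]  nu=[-2.2334]  x^+=[-2.4237]  P^+=[0.1424]
step 2: x^-=[-2.3753]  P^-=[0.3868]  S=[0.5668]  K=[0.6824]  nu=[-1.2847]  x^+=[-3.2520]  P^+=[0.1228]
step 3: x^-=[-3.1869]  P^-=[0.3680]  S=[0.5480]  K=[0.6715]  nu=[-0.0231]  x^+=[-3.2024]  P^+=[0.1209]
step 4: x^-=[-3.1384]  P^-=[0.3661]  S=[0.5461]  K=[0.6704]  nu=[6.0784]  x^+=[0.9365]  P^+=[0.1207]
step 5: x^-=[0.9177]  P^-=[0.3659]  S=[0.5459]  K=[0.6703]  nu=[2.4923]  x^+=[2.5882]  P^+=[0.1206]

K[0,0] = 0.6703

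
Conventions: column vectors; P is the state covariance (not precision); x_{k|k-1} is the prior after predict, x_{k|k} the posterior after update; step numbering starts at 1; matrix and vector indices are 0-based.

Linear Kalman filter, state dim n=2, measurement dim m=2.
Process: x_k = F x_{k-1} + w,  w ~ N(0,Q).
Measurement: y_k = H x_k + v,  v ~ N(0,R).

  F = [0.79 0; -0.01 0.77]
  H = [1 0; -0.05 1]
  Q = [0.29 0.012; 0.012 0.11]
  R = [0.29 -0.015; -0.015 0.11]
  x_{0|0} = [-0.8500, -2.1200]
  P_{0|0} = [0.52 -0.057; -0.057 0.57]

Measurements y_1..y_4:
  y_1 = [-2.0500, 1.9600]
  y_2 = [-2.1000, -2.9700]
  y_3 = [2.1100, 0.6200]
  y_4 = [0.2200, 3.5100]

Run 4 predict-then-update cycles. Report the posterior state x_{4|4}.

step 1: x^-=[-0.6715, -1.6239]  P^-=[0.6145 -0.0268; -0.0268 0.4489]  S=[0.9045 -0.0725; -0.0725 0.5631]  K=[0.6782 -0.0148; 0.0348 0.8040]  nu=[-1.3785, 3.5503]  x^+=[-1.6589, 1.1826]  P^+=[0.1969 -0.0020; -0.0020 0.0878]
step 2: x^-=[-1.3106, 0.9272]  P^-=[0.4129 0.0093; 0.0093 0.1621]  S=[0.7029 -0.0264; -0.0264 0.2722]  K=[0.5880 0.0152; 0.0356 0.5973]  nu=[-0.7894, -3.9628]  x^+=[-1.8348, -1.4678]  P^+=[0.1703 0.0014; 0.0014 0.0652]
step 3: x^-=[-1.4495, -1.1118]  P^-=[0.3963 0.0115; 0.0115 0.1487]  S=[0.6863 -0.0233; -0.0233 0.2585]  K=[0.5781 0.0199; 0.0363 0.5762]  nu=[3.5595, 1.6594]  x^+=[0.6414, -0.0265]  P^+=[0.1674 0.0019; 0.0019 0.0629]
step 4: x^-=[0.5067, -0.0268]  P^-=[0.3944 0.0118; 0.0118 0.1473]  S=[0.6844 -0.0229; -0.0229 0.2571]  K=[0.5770 0.0207; 0.0365 0.5739]  nu=[-0.2867, 3.5621]  x^+=[0.4149, 2.0069]  P^+=[0.1670 0.0020; 0.0020 0.0627]

x_post = [0.4149, 2.0069]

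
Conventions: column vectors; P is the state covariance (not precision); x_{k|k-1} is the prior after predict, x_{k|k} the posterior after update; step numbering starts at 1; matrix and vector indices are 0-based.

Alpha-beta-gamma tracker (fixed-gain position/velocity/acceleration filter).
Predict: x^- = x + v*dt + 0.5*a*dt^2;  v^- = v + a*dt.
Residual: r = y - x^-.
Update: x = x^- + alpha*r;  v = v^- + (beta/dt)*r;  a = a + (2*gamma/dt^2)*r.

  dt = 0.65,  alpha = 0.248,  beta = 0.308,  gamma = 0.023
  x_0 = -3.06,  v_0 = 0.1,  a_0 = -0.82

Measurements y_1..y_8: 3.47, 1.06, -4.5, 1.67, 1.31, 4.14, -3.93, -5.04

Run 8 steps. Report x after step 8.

x_post = -1.7225

step 1: x_pred=-3.1682  r=6.6382  x^+=-1.5219  v^+=2.7125  a^+=-0.0973
step 2: x_pred=0.2206  r=0.8394  x^+=0.4288  v^+=3.0470  a^+=-0.0059
step 3: x_pred=2.4081  r=-6.9081  x^+=0.6949  v^+=-0.2302  a^+=-0.7580
step 4: x_pred=0.3852  r=1.2848  x^+=0.7038  v^+=-0.1141  a^+=-0.6181
step 5: x_pred=0.4991  r=0.8109  x^+=0.7002  v^+=-0.1316  a^+=-0.5298
step 6: x_pred=0.5027  r=3.6373  x^+=1.4048  v^+=1.2475  a^+=-0.1338
step 7: x_pred=2.1874  r=-6.1174  x^+=0.6703  v^+=-1.7381  a^+=-0.7998
step 8: x_pred=-0.6285  r=-4.4115  x^+=-1.7225  v^+=-4.3484  a^+=-1.2802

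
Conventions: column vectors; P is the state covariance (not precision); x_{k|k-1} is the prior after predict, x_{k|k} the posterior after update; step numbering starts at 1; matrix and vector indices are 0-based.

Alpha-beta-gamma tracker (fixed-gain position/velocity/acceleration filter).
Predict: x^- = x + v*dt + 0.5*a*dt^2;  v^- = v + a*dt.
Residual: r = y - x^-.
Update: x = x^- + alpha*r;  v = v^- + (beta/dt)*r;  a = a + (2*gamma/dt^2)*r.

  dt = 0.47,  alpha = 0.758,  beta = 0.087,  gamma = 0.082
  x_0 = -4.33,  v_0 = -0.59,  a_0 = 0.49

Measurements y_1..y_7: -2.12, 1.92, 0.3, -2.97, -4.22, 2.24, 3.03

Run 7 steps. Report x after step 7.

step 1: x_pred=-4.5532  r=2.4332  x^+=-2.7088  v^+=0.0907  a^+=2.2964
step 2: x_pred=-2.4126  r=4.3326  x^+=0.8715  v^+=1.9720  a^+=5.5130
step 3: x_pred=2.4073  r=-2.1073  x^+=0.8100  v^+=4.1730  a^+=3.9485
step 4: x_pred=3.2074  r=-6.1774  x^+=-1.4751  v^+=4.8854  a^+=-0.6377
step 5: x_pred=0.7506  r=-4.9706  x^+=-3.0171  v^+=3.6656  a^+=-4.3280
step 6: x_pred=-1.7723  r=4.0123  x^+=1.2690  v^+=2.3741  a^+=-1.3492
step 7: x_pred=2.2358  r=0.7942  x^+=2.8378  v^+=1.8870  a^+=-0.7596

x_post = 2.8378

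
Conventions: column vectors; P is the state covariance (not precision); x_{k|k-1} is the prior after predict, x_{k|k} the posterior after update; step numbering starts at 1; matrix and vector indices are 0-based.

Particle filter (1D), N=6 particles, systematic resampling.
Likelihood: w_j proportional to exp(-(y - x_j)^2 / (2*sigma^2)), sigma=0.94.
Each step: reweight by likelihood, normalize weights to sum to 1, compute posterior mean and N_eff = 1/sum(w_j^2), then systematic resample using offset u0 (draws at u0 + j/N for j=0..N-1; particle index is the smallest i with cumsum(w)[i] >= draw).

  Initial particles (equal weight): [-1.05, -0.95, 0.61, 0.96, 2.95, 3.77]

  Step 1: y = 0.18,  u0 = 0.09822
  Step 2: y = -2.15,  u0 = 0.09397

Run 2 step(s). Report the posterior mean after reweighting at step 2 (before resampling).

step 1: w=[0.1677, 0.1916, 0.3555, 0.2798, 0.0051, 0.0003]  mean=0.1435  Neff=3.7103  idx=[0, 1, 2, 2, 3, 3]
step 2: w=[0.5134, 0.4507, 0.0137, 0.0137, 0.0043, 0.0043]  mean=-0.9424  Neff=2.1407  idx=[0, 0, 0, 1, 1, 1]

post_mean = -0.9424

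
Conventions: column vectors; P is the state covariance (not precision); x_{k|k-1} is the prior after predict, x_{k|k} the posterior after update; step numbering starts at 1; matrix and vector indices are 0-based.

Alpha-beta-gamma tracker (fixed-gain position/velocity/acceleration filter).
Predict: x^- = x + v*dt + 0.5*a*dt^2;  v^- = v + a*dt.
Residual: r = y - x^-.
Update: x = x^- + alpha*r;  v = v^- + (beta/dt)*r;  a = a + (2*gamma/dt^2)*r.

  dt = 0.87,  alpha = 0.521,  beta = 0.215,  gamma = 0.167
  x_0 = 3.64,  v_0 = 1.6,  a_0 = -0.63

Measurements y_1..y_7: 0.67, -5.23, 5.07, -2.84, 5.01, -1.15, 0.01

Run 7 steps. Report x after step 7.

step 1: x_pred=4.7936  r=-4.1236  x^+=2.6452  v^+=0.0329  a^+=-2.4496
step 2: x_pred=1.7467  r=-6.9767  x^+=-1.8882  v^+=-3.8225  a^+=-5.5283
step 3: x_pred=-7.3059  r=12.3759  x^+=-0.8580  v^+=-5.5736  a^+=-0.0671
step 4: x_pred=-5.7325  r=2.8925  x^+=-4.2255  v^+=-4.9172  a^+=1.2093
step 5: x_pred=-8.0459  r=13.0559  x^+=-1.2438  v^+=-0.6387  a^+=6.9705
step 6: x_pred=0.8385  r=-1.9885  x^+=-0.1975  v^+=4.9342  a^+=6.0930
step 7: x_pred=6.4011  r=-6.3911  x^+=3.0713  v^+=8.6556  a^+=3.2727

x_post = 3.0713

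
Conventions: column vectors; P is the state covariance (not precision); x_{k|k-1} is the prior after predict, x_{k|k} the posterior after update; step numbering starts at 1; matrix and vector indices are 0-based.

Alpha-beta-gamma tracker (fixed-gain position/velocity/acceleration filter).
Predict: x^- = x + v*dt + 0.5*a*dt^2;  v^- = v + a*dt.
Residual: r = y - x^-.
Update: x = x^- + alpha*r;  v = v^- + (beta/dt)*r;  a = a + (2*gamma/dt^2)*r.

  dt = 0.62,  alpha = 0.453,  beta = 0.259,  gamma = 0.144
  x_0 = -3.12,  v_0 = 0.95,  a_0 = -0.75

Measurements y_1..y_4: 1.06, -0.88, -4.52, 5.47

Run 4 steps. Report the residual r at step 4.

resid = 6.9212

step 1: x_pred=-2.6752  r=3.7352  x^+=-0.9831  v^+=2.0453  a^+=2.0484
step 2: x_pred=0.6787  r=-1.5587  x^+=-0.0274  v^+=2.6642  a^+=0.8806
step 3: x_pred=1.7937  r=-6.3137  x^+=-1.0664  v^+=0.5727  a^+=-3.8497
step 4: x_pred=-1.4512  r=6.9212  x^+=1.6841  v^+=1.0772  a^+=1.3358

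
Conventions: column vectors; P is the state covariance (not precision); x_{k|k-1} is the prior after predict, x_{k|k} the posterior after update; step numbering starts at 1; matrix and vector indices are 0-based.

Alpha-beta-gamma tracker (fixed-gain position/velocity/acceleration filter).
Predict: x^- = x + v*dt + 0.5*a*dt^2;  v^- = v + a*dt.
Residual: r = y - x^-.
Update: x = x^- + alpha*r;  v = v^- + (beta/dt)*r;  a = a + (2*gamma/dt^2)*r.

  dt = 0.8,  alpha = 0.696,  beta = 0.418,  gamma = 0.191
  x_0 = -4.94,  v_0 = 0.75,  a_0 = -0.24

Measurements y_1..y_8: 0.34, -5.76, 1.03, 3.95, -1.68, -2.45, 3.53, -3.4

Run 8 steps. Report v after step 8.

v_post = -2.8509

step 1: x_pred=-4.4168  r=4.7568  x^+=-1.1061  v^+=3.0434  a^+=2.5992
step 2: x_pred=2.1604  r=-7.9204  x^+=-3.3522  v^+=0.9844  a^+=-2.1283
step 3: x_pred=-3.2457  r=4.2757  x^+=-0.2698  v^+=1.5158  a^+=0.4238
step 4: x_pred=1.0784  r=2.8716  x^+=3.0770  v^+=3.3552  a^+=2.1378
step 5: x_pred=6.4453  r=-8.1253  x^+=0.7901  v^+=0.8200  a^+=-2.7121
step 6: x_pred=0.5782  r=-3.0282  x^+=-1.5294  v^+=-2.9319  a^+=-4.5195
step 7: x_pred=-5.3212  r=8.8512  x^+=0.8392  v^+=-1.9228  a^+=0.7635
step 8: x_pred=-0.4547  r=-2.9453  x^+=-2.5046  v^+=-2.8509  a^+=-0.9945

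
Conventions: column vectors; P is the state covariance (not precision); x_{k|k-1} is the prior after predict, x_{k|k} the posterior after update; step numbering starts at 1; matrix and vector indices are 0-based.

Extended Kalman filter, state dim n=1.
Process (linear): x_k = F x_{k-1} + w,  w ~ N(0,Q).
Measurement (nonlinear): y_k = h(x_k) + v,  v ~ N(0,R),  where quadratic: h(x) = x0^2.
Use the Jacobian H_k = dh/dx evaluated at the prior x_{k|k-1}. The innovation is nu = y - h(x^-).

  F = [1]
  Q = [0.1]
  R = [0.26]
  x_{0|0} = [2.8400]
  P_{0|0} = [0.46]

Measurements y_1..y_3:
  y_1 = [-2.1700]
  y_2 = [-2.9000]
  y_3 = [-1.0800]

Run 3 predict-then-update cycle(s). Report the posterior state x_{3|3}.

x_post = [0.0180]

step 1: x^-=[2.8400]  P^-=[0.5600]  H_jac=[5.6800]  S=[18.3269]  K=[0.1736]  nu=[-10.2356]  x^+=[1.0635]  P^+=[0.0079]
step 2: x^-=[1.0635]  P^-=[0.1079]  H_jac=[2.1270]  S=[0.7484]  K=[0.3068]  nu=[-4.0311]  x^+=[-0.1732]  P^+=[0.0375]
step 3: x^-=[-0.1732]  P^-=[0.1375]  H_jac=[-0.3464]  S=[0.2765]  K=[-0.1723]  nu=[-1.1100]  x^+=[0.0180]  P^+=[0.1293]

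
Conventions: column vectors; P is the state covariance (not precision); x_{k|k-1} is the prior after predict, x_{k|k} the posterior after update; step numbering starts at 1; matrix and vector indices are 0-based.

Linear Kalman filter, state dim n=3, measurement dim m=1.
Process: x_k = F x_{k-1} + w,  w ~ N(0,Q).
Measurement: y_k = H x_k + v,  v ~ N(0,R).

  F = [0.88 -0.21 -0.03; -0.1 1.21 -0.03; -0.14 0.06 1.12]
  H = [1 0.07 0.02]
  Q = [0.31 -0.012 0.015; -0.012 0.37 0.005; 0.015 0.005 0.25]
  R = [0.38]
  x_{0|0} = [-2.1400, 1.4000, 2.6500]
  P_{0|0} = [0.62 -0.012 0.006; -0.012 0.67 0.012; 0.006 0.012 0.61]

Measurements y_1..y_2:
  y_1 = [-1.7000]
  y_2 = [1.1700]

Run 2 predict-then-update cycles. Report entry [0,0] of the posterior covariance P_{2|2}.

step 1: x^-=[-2.2567, 1.8285, 3.3516]  P^-=[0.8245 -0.2498 -0.0882; -0.2498 1.3598 0.0595; -0.0882 0.0595 1.0297]  S=[1.1732]  K=[0.6863; -0.1308; -0.0541]  nu=[0.3617]  x^+=[-2.0085, 1.7812, 3.3320]  P^+=[0.2718 -0.1445 -0.0447; -0.1445 1.3397 0.0512; -0.0447 0.0512 1.0262]
step 2: x^-=[-2.2415, 2.2561, 4.1199]  P^-=[0.6369 -0.5328 -0.1381; -0.5328 2.3661 0.1711; -0.1381 0.1711 1.5708]  S=[0.9495]  K=[0.6286; -0.3831; -0.0997]  nu=[3.1711]  x^+=[-0.2481, 1.0413, 3.8037]  P^+=[0.2617 -0.3041 -0.0786; -0.3041 2.2267 0.1348; -0.0786 0.1348 1.5614]

P_post[0,0] = 0.2617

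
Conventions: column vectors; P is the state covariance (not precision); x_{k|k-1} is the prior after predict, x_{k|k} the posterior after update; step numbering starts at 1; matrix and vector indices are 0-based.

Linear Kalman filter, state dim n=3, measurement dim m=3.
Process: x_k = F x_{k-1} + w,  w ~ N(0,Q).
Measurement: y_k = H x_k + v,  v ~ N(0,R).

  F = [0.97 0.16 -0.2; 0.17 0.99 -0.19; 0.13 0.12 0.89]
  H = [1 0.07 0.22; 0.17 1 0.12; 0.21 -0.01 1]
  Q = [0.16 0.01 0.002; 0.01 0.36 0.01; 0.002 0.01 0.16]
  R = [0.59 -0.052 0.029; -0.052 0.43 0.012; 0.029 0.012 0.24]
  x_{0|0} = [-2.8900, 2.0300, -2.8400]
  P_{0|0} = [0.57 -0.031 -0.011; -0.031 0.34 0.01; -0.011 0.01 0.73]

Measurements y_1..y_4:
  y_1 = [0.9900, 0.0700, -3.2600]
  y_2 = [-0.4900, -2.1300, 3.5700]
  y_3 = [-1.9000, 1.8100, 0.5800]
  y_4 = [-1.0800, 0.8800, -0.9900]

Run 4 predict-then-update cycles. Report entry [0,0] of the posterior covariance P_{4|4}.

step 1: x^-=[-1.9105, 2.0580, -2.6597]  P^-=[0.7282 0.1551 -0.0618; 0.1551 0.7226 -0.0579; -0.0618 -0.0579 0.7514]  S=[1.3509 0.2762 0.2789; 0.2762 1.2208 0.0834; 0.2789 0.0834 0.9981]  K=[0.5289 0.1073 -0.0670; 0.0384 0.6055 -0.0939; -0.0809 -0.0161 0.7643]  nu=[3.3416, -1.3441, -0.1785]  x^+=[-0.2752, 1.3892, -3.0448]  P^+=[0.3214 -0.0287 -0.0672; -0.0287 0.2628 -0.0055; -0.0672 -0.0055 0.1950]
step 2: x^-=[0.5643, 1.9070, -2.5790]  P^-=[0.4944 0.0996 -0.0480; 0.0996 0.6306 -0.0022; -0.0480 -0.0022 0.3060]  S=[1.0951 0.1770 0.1498; 0.1770 1.1107 0.0693; 0.1498 0.0693 0.5473]  K=[0.4376 0.0924 -0.0313; 0.0458 0.5794 -0.0631; -0.0584 -0.0017 0.5569]  nu=[-0.6204, -3.8235, 6.0496]  x^+=[-0.2497, -0.7187, 0.8327]  P^+=[0.2649 -0.0225 -0.0496; -0.0225 0.2498 0.0004; -0.0496 0.0004 0.1424]
step 3: x^-=[-0.5237, -0.9122, 0.6224]  P^-=[0.4336 0.0872 -0.0297; 0.0872 0.6131 0.0121; -0.0297 0.0121 0.2687]  S=[1.0391 0.1580 0.1489; 0.1580 1.0909 0.0781; 0.1489 0.0781 0.5148]  K=[0.4056 0.0864 -0.0129; 0.0482 0.5738 -0.0538; -0.0465 0.0054 0.5223]  nu=[-1.4493, 2.7365, 0.0585]  x^+=[-0.8759, 0.5851, 0.7352]  P^+=[0.2451 -0.0207 -0.0420; -0.0207 0.2469 0.0022; -0.0420 0.0022 0.1329]
step 4: x^-=[-0.9030, 0.2907, 0.6107]  P^-=[0.4120 0.0828 -0.0237; 0.0828 0.6087 0.0158; -0.0237 0.0158 0.2631]  S=[1.0193 0.1512 0.1496; 0.1512 1.0854 0.0805; 0.1496 0.0805 0.5107]  K=[0.3933 0.0839 -0.0071; 0.0491 0.5726 -0.0517; -0.0423 0.0075 0.5163]  nu=[-0.3317, 0.6695, -1.4081]  x^+=[-0.9672, 0.7306, -0.0973]  P^+=[0.2376 -0.0201 -0.0394; -0.0201 0.2461 0.0026; -0.0394 0.0026 0.1311]

P_post[0,0] = 0.2376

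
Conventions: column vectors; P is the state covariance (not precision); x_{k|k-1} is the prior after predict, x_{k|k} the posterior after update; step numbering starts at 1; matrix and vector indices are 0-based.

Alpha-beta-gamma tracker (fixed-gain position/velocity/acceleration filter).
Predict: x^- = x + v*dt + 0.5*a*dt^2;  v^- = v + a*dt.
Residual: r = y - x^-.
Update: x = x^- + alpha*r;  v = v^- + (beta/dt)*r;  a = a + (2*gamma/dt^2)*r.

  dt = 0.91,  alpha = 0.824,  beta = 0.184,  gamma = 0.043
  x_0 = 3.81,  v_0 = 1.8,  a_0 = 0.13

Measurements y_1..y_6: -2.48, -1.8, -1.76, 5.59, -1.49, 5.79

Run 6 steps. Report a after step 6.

a_post = 0.3620

step 1: x_pred=5.5018  r=-7.9818  x^+=-1.0752  v^+=0.3044  a^+=-0.6989
step 2: x_pred=-1.0876  r=-0.7124  x^+=-1.6746  v^+=-0.4757  a^+=-0.7729
step 3: x_pred=-2.4275  r=0.6675  x^+=-1.8775  v^+=-1.0441  a^+=-0.7036
step 4: x_pred=-3.1189  r=8.7089  x^+=4.0572  v^+=0.0766  a^+=0.2008
step 5: x_pred=4.2101  r=-5.7001  x^+=-0.4868  v^+=-0.8932  a^+=-0.3911
step 6: x_pred=-1.4615  r=7.2515  x^+=4.5137  v^+=0.2171  a^+=0.3620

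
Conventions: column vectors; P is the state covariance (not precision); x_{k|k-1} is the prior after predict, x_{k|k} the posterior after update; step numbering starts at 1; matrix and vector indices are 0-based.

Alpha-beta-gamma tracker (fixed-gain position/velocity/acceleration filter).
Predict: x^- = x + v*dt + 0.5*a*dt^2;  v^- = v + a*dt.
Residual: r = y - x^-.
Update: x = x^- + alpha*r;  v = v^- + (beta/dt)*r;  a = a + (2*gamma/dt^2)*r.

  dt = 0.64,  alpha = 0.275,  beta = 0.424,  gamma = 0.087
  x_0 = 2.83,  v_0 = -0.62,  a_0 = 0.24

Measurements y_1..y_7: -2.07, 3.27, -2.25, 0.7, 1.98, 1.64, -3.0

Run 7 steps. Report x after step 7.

x_post = 3.0669

step 1: x_pred=2.4824  r=-4.5524  x^+=1.2305  v^+=-3.4823  a^+=-1.6939
step 2: x_pred=-1.3451  r=4.6151  x^+=-0.0760  v^+=-1.5089  a^+=0.2667
step 3: x_pred=-0.9870  r=-1.2630  x^+=-1.3344  v^+=-2.1749  a^+=-0.2698
step 4: x_pred=-2.7816  r=3.4816  x^+=-1.8241  v^+=-0.0411  a^+=1.2091
step 5: x_pred=-1.6028  r=3.5828  x^+=-0.6175  v^+=3.1064  a^+=2.7311
step 6: x_pred=1.9299  r=-0.2899  x^+=1.8502  v^+=4.6622  a^+=2.6080
step 7: x_pred=5.3681  r=-8.3681  x^+=3.0669  v^+=0.7875  a^+=-0.9468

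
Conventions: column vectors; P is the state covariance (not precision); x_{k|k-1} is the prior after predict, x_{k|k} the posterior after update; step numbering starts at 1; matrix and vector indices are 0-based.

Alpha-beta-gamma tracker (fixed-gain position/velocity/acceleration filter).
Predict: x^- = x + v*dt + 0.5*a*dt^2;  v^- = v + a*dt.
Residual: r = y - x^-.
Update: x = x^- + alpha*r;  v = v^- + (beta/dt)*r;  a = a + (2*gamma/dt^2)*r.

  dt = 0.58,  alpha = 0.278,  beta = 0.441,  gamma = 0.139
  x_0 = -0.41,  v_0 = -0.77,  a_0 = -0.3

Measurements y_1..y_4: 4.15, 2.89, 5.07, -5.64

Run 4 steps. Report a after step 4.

a_post = -10.4219

step 1: x_pred=-0.9071  r=5.0571  x^+=0.4988  v^+=2.9011  a^+=3.8791
step 2: x_pred=2.8339  r=0.0561  x^+=2.8495  v^+=5.1937  a^+=3.9255
step 3: x_pred=6.5221  r=-1.4521  x^+=6.1184  v^+=6.3663  a^+=2.7255
step 4: x_pred=10.2693  r=-15.9093  x^+=5.8465  v^+=-4.1494  a^+=-10.4219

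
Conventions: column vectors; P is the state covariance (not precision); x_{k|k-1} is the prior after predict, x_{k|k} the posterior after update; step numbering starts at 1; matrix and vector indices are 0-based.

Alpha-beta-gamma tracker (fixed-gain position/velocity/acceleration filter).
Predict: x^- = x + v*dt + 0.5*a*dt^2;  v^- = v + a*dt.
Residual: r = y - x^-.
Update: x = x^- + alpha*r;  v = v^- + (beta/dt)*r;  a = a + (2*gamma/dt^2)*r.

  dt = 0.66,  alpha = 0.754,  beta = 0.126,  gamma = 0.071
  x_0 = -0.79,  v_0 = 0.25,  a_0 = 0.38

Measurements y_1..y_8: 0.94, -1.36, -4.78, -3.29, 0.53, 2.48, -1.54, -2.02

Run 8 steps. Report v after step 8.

v_post = 0.2963

step 1: x_pred=-0.5422  r=1.4822  x^+=0.5754  v^+=0.7838  a^+=0.8632
step 2: x_pred=1.2807  r=-2.6407  x^+=-0.7104  v^+=0.8494  a^+=0.0024
step 3: x_pred=-0.1493  r=-4.6307  x^+=-3.6409  v^+=-0.0331  a^+=-1.5072
step 4: x_pred=-3.9910  r=0.7010  x^+=-3.4624  v^+=-0.8940  a^+=-1.2787
step 5: x_pred=-4.3310  r=4.8610  x^+=-0.6658  v^+=-0.8100  a^+=0.3060
step 6: x_pred=-1.1337  r=3.6137  x^+=1.5910  v^+=0.0819  a^+=1.4840
step 7: x_pred=1.9683  r=-3.5083  x^+=-0.6770  v^+=0.3915  a^+=0.3403
step 8: x_pred=-0.3444  r=-1.6756  x^+=-1.6078  v^+=0.2963  a^+=-0.2059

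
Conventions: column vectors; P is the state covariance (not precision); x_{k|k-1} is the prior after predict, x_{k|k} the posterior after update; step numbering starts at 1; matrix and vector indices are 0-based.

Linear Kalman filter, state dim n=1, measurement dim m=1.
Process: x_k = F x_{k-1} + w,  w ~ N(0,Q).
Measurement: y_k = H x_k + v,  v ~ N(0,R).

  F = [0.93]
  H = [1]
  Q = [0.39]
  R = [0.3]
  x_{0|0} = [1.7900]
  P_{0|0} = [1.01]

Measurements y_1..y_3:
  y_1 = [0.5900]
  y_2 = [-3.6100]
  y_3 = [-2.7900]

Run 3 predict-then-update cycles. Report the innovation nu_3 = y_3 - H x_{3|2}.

step 1: x^-=[1.6647]  P^-=[1.2635]  S=[1.5635]  K=[0.8081]  nu=[-1.0747]  x^+=[0.7962]  P^+=[0.2424]
step 2: x^-=[0.7405]  P^-=[0.5997]  S=[0.8997]  K=[0.6666]  nu=[-4.3505]  x^+=[-2.1593]  P^+=[0.2000]
step 3: x^-=[-2.0082]  P^-=[0.5629]  S=[0.8629]  K=[0.6524]  nu=[-0.7818]  x^+=[-2.5182]  P^+=[0.1957]

innov = [-0.7818]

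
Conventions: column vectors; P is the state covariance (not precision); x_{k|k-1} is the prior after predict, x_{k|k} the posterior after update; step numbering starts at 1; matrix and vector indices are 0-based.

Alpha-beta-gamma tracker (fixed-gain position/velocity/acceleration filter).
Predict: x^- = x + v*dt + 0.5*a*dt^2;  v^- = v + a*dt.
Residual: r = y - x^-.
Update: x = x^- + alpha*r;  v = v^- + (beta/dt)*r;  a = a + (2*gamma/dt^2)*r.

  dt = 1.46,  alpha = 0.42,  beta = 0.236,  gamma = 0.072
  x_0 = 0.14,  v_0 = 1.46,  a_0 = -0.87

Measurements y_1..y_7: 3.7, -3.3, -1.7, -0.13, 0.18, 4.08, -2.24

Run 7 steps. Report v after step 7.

step 1: x_pred=1.3444  r=2.3556  x^+=2.3337  v^+=0.5706  a^+=-0.7109
step 2: x_pred=2.4091  r=-5.7091  x^+=0.0113  v^+=-1.3901  a^+=-1.0965
step 3: x_pred=-3.1870  r=1.4870  x^+=-2.5625  v^+=-2.7507  a^+=-0.9961
step 4: x_pred=-7.6401  r=7.5101  x^+=-4.4859  v^+=-2.9910  a^+=-0.4887
step 5: x_pred=-9.3737  r=9.5537  x^+=-5.3612  v^+=-2.1603  a^+=0.1567
step 6: x_pred=-8.3482  r=12.4282  x^+=-3.1284  v^+=0.0774  a^+=0.9962
step 7: x_pred=-1.9536  r=-0.2864  x^+=-2.0739  v^+=1.4856  a^+=0.9769

v_post = 1.4856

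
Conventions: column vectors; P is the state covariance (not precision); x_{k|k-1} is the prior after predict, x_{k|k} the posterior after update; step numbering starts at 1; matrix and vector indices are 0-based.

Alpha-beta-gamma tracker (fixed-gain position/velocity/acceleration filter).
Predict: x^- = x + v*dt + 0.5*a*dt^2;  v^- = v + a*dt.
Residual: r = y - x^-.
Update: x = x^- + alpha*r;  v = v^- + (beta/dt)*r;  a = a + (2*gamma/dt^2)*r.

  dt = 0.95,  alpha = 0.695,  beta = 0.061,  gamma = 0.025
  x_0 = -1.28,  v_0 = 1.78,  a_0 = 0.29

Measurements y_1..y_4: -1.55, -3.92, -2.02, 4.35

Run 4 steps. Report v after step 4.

step 1: x_pred=0.5419  r=-2.0919  x^+=-0.9120  v^+=1.9212  a^+=0.1741
step 2: x_pred=0.9917  r=-4.9117  x^+=-2.4219  v^+=1.7712  a^+=-0.0980
step 3: x_pred=-0.7835  r=-1.2365  x^+=-1.6429  v^+=1.5987  a^+=-0.1665
step 4: x_pred=-0.1993  r=4.5493  x^+=2.9625  v^+=1.7326  a^+=0.0855

v_post = 1.7326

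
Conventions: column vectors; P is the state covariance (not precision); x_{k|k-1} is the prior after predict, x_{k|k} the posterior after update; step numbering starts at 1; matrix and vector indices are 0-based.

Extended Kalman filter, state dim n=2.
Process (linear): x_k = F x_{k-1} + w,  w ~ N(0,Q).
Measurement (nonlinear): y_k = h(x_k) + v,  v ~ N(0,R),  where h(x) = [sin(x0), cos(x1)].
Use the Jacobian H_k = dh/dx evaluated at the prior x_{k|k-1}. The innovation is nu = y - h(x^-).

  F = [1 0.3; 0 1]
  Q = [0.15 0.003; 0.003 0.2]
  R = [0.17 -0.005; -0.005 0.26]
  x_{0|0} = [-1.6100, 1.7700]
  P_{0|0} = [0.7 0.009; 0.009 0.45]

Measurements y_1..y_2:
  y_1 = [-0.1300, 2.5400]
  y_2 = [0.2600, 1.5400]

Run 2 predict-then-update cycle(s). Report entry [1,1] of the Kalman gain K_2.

K[1,1] = 0.2235

step 1: x^-=[-1.0790, 1.7700]  P^-=[0.8959 0.1470; 0.1470 0.6500]  H_jac=[0.4722 0.0000; 0.0000 -0.9802]  S=[0.3698 -0.0730; -0.0730 0.8845]  K=[1.1304 -0.0696; 0.0462 -0.7165]  nu=[0.7515, 2.7379]  x^+=[-0.4200, -0.1570]  P^+=[0.4077 0.0242; 0.0242 0.1903]
step 2: x^-=[-0.4671, -0.1570]  P^-=[0.5893 0.0843; 0.0843 0.3903]  H_jac=[0.8929 0.0000; 0.0000 0.1563]  S=[0.6398 0.0068; 0.0068 0.2695]  K=[0.8221 0.0283; 0.1153 0.2235]  nu=[0.7103, 0.5523]  x^+=[0.1324, 0.0483]  P^+=[0.1564 0.0207; 0.0207 0.3680]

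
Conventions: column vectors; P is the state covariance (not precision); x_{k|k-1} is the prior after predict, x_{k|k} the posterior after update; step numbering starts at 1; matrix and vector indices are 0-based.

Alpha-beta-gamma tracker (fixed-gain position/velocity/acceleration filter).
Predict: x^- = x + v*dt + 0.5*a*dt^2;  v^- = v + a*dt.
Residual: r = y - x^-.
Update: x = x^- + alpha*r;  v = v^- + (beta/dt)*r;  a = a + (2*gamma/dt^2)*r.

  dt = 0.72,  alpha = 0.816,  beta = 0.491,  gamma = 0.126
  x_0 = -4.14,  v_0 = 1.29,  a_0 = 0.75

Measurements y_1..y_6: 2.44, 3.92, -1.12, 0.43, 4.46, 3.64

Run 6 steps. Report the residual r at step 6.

resid = 0.0713

step 1: x_pred=-3.0168  r=5.4568  x^+=1.4359  v^+=5.5512  a^+=3.4026
step 2: x_pred=6.3148  r=-2.3948  x^+=4.3606  v^+=6.3680  a^+=2.2385
step 3: x_pred=9.5258  r=-10.6458  x^+=0.8388  v^+=0.7198  a^+=-2.9366
step 4: x_pred=0.5960  r=-0.1660  x^+=0.4605  v^+=-1.5077  a^+=-3.0172
step 5: x_pred=-1.4071  r=5.8671  x^+=3.3805  v^+=0.3209  a^+=-0.1652
step 6: x_pred=3.5687  r=0.0713  x^+=3.6269  v^+=0.2506  a^+=-0.1306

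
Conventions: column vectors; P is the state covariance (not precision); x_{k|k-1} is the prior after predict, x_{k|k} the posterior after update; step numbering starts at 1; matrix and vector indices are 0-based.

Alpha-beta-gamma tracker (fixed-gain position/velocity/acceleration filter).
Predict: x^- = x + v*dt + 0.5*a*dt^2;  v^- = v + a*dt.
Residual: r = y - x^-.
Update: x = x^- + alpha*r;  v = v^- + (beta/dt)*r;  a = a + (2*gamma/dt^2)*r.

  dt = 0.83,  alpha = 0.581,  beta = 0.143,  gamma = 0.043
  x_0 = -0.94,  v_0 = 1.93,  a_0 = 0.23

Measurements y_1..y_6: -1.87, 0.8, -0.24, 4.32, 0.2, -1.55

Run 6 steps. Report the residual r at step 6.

resid = -3.8249

step 1: x_pred=0.7411  r=-2.6111  x^+=-0.7759  v^+=1.6710  a^+=-0.0960
step 2: x_pred=0.5780  r=0.2220  x^+=0.7070  v^+=1.6296  a^+=-0.0682
step 3: x_pred=2.0361  r=-2.2761  x^+=0.7137  v^+=1.1809  a^+=-0.3524
step 4: x_pred=1.5724  r=2.7476  x^+=3.1688  v^+=1.3618  a^+=-0.0094
step 5: x_pred=4.2958  r=-4.0958  x^+=1.9161  v^+=0.6483  a^+=-0.5207
step 6: x_pred=2.2749  r=-3.8249  x^+=0.0526  v^+=-0.4428  a^+=-0.9982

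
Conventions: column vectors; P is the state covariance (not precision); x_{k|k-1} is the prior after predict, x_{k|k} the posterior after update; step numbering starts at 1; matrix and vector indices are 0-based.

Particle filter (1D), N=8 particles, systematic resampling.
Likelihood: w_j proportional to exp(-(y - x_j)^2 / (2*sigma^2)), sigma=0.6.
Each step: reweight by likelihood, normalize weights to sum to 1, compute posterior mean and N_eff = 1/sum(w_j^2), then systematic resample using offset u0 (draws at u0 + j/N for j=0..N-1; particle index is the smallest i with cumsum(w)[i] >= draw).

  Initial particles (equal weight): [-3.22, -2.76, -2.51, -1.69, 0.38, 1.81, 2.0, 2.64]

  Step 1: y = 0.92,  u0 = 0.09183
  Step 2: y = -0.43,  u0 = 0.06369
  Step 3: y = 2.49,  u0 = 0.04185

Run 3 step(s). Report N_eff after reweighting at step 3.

step 1: w=[0.0000, 0.0000, 0.0000, 0.0001, 0.5493, 0.2741, 0.1630, 0.0135]  mean=1.0665  Neff=2.4775  idx=[4, 4, 4, 4, 5, 5, 6, 6]
step 2: w=[0.2496, 0.2496, 0.2496, 0.2496, 0.0006, 0.0006, 0.0002, 0.0002]  mean=0.3822  Neff=4.0121  idx=[0, 0, 1, 1, 2, 2, 3, 3]
step 3: w=[0.1250, 0.1250, 0.1250, 0.1250, 0.1250, 0.1250, 0.1250, 0.1250]  mean=0.3800  Neff=8.0000  idx=[0, 1, 2, 3, 4, 5, 6, 7]

N_eff = 8.0000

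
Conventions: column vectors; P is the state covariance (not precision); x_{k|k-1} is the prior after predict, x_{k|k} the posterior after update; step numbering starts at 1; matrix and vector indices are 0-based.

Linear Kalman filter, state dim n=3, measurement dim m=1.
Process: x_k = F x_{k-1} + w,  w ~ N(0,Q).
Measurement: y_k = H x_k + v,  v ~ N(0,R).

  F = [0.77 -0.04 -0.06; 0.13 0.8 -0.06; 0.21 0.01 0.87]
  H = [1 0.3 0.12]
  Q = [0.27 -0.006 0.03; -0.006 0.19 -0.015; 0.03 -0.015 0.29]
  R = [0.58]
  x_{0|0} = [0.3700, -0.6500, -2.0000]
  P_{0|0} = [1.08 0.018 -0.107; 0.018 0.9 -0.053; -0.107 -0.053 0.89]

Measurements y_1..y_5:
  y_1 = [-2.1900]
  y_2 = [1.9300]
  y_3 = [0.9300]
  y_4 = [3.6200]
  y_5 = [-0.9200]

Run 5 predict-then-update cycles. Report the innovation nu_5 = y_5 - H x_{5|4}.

step 1: x^-=[0.4309, -0.3519, -1.6688]  P^-=[0.9235 0.0957 0.0894; 0.0957 0.7980 -0.0693; 0.0894 -0.0693 0.9714]  S=[1.6632]  K=[0.5790; 0.1965; 0.1113]  nu=[-2.3151]  x^+=[-0.9095, -0.8067, -1.9265]  P^+=[0.3660 -0.0935 -0.0178; -0.0935 0.7338 -0.1057; -0.0178 -0.1057 0.9508]
step 2: x^-=[-0.5524, -0.6480, -1.8751]  P^-=[0.4985 -0.0407 0.0313; -0.0407 0.6602 -0.1399; 0.0313 -0.1399 1.0171]  S=[1.1256]  K=[0.4354; 0.1249; 0.0990]  nu=[2.9018]  x^+=[0.7109, -0.2857, -1.5878]  P^+=[0.2851 -0.1019 -0.0172; -0.1019 0.6426 -0.1538; -0.0172 -0.1538 1.0061]
step 3: x^-=[0.6541, -0.0409, -1.2350]  P^-=[0.4508 -0.0487 0.0176; -0.0487 0.6036 -0.1805; 0.0176 -0.1805 1.0548]  S=[1.0623]  K=[0.4126; 0.1042; 0.0847]  nu=[0.4363]  x^+=[0.8342, 0.0046, -1.1980]  P^+=[0.2700 -0.0944 -0.0196; -0.0944 0.5920 -0.1899; -0.0196 -0.1899 1.0472]
step 4: x^-=[0.7140, 0.1840, -0.8670]  P^-=[0.4415 -0.0421 0.0127; -0.0421 0.5761 -0.2076; 0.0127 -0.2076 1.0837]  S=[1.0518]  K=[0.4092; 0.1006; 0.0765]  nu=[2.9549]  x^+=[1.9231, 0.4813, -0.6410]  P^+=[0.2654 -0.0854 -0.0202; -0.0854 0.5655 -0.2157; -0.0202 -0.2157 1.0776]
step 5: x^-=[1.5000, 0.6735, -0.1490]  P^-=[0.4382 -0.0349 0.0108; -0.0349 0.5635 -0.2259; 0.0108 -0.2259 1.1059]  S=[1.0503]  K=[0.4085; 0.1019; 0.0721]  nu=[-2.6042]  x^+=[0.4361, 0.4081, -0.3368]  P^+=[0.2629 -0.0786 -0.0201; -0.0786 0.5526 -0.2337; -0.0201 -0.2337 1.1004]

innov = [-2.6042]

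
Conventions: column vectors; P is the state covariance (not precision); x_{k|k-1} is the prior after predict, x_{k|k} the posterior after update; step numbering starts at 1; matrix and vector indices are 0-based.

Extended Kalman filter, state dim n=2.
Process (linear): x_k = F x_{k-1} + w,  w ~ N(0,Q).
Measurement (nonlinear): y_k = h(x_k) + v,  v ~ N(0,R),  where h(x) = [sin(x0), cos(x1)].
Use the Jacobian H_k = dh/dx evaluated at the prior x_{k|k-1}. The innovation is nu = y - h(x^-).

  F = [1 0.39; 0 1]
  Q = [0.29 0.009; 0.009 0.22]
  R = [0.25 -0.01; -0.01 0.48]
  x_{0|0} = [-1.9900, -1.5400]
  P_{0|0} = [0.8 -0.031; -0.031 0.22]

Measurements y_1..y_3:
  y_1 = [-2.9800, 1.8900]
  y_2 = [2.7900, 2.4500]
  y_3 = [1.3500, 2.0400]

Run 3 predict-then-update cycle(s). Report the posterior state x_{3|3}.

x_post = [1.6707, -0.1132]

step 1: x^-=[-2.5906, -1.5400]  P^-=[1.0993 0.0638; 0.0638 0.4400]  H_jac=[-0.8520 0.0000; 0.0000 0.9995]  S=[1.0480 -0.0643; -0.0643 0.9196]  K=[-0.8933 0.0069; -0.0226 0.4767]  nu=[-2.4565, 1.8592]  x^+=[-0.3835, -0.5982]  P^+=[0.2622 0.0122; 0.0122 0.2291]
step 2: x^-=[-0.6168, -0.5982]  P^-=[0.5966 0.1106; 0.1106 0.4491]  H_jac=[0.8157 0.0000; 0.0000 0.5632]  S=[0.6470 0.0408; 0.0408 0.6225]  K=[0.7490 0.0510; 0.1143 0.3989]  nu=[3.3685, 1.6237]  x^+=[1.9888, 0.4344]  P^+=[0.2289 0.0301; 0.0301 0.3379]
step 3: x^-=[2.1582, 0.4344]  P^-=[0.5938 0.1709; 0.1709 0.5579]  H_jac=[-0.5542 0.0000; 0.0000 -0.4208]  S=[0.4324 0.0299; 0.0299 0.5788]  K=[-0.7552 -0.0853; -0.1917 -0.3958]  nu=[0.5176, 1.1329]  x^+=[1.6707, -0.1132]  P^+=[0.3391 0.0794; 0.0794 0.4468]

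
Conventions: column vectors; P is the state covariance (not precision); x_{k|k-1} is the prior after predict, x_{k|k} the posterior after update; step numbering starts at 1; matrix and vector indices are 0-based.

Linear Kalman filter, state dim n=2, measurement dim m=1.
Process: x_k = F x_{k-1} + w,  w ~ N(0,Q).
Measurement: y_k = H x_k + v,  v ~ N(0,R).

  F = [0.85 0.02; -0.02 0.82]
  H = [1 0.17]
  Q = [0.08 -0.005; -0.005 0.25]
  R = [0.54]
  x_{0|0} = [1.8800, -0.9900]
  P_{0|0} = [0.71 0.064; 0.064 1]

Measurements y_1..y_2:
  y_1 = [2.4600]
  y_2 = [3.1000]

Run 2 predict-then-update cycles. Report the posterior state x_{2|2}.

step 1: x^-=[1.5782, -0.8494]  P^-=[0.5956 0.0439; 0.0439 0.9206]  S=[1.1771]  K=[0.5123; 0.1703]  nu=[1.0262]  x^+=[2.1039, -0.6747]  P^+=[0.2866 -0.0588; -0.0588 0.8865]
step 2: x^-=[1.7748, -0.5953]  P^-=[0.2854 -0.0363; -0.0363 0.8481]  S=[0.8376]  K=[0.3334; 0.1288]  nu=[1.4264]  x^+=[2.2504, -0.4116]  P^+=[0.1923 -0.0722; -0.0722 0.8342]

x_post = [2.2504, -0.4116]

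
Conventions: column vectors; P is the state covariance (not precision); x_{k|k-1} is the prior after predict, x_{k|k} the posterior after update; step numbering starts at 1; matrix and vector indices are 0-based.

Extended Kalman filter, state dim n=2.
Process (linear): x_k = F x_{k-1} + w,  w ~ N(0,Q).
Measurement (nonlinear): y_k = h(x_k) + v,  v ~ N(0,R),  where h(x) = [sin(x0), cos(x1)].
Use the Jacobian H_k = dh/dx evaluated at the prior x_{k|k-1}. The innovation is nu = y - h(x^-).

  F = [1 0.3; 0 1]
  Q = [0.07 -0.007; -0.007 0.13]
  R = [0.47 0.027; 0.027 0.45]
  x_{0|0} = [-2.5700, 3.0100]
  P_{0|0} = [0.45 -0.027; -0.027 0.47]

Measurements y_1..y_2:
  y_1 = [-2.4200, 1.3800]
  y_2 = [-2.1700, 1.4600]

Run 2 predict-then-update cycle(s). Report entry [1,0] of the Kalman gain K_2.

step 1: x^-=[-1.6670, 3.0100]  P^-=[0.5461 0.1070; 0.1070 0.6000]  H_jac=[-0.0961 0.0000; 0.0000 -0.1312]  S=[0.4750 0.0283; 0.0283 0.4603]  K=[-0.1090 -0.0238; -0.0115 -0.1703]  nu=[-1.4246, 2.3714]  x^+=[-1.5681, 2.6225]  P^+=[0.5400 0.1040; 0.1040 0.5865]
step 2: x^-=[-0.7814, 2.6225]  P^-=[0.7252 0.2729; 0.2729 0.7165]  H_jac=[0.7099 0.0000; 0.0000 -0.4961]  S=[0.8355 -0.0691; -0.0691 0.6264]  K=[0.6038 -0.1495; 0.1867 -0.5469]  nu=[-1.4657, 2.3282]  x^+=[-2.0146, 1.0755]  P^+=[0.3941 0.1028; 0.1028 0.4859]

K[1,0] = 0.1867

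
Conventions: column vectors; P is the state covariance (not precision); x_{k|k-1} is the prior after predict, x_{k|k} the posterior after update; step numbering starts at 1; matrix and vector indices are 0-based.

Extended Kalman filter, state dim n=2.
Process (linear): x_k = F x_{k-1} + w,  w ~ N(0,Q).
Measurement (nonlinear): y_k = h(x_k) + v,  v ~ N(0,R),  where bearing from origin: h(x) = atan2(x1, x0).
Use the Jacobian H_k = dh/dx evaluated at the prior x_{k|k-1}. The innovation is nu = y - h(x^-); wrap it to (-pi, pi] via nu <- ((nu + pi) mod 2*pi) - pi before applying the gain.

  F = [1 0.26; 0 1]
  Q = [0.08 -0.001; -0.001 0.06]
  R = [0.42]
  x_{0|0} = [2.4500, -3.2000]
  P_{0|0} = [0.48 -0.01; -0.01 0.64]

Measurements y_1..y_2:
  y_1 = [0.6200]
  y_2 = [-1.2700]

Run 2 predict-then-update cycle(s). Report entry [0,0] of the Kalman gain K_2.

K[0,0] = 0.4735

step 1: x^-=[1.6180, -3.2000]  P^-=[0.5981 0.1554; 0.1554 0.7000]  H_jac=[0.2489 0.1258]  S=[0.4779]  K=[0.3524; 0.2653]  nu=[1.7227]  x^+=[2.2251, -2.7430]  P^+=[0.5387 0.1107; 0.1107 0.6664]
step 2: x^-=[1.5119, -2.7430]  P^-=[0.7213 0.2830; 0.2830 0.7264]  H_jac=[0.2796 0.1541]  S=[0.5180]  K=[0.4735; 0.3688]  nu=[-0.2029]  x^+=[1.4158, -2.8179]  P^+=[0.6052 0.1925; 0.1925 0.6559]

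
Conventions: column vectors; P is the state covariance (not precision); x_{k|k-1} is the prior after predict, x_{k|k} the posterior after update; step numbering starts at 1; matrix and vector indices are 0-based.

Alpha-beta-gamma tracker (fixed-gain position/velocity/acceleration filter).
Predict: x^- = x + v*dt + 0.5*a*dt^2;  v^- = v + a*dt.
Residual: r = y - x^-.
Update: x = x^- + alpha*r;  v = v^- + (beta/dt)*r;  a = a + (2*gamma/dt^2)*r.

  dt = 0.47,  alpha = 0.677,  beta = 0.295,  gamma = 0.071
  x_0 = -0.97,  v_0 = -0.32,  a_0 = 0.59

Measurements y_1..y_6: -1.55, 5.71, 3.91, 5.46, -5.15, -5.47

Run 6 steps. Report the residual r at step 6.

resid = -3.1928

step 1: x_pred=-1.0552  r=-0.4948  x^+=-1.3902  v^+=-0.3532  a^+=0.2720
step 2: x_pred=-1.5262  r=7.2362  x^+=3.3727  v^+=4.3164  a^+=4.9235
step 3: x_pred=5.9452  r=-2.0352  x^+=4.5674  v^+=5.3531  a^+=3.6152
step 4: x_pred=7.4826  r=-2.0226  x^+=6.1133  v^+=5.7827  a^+=2.3151
step 5: x_pred=9.0869  r=-14.2369  x^+=-0.5515  v^+=-2.0651  a^+=-6.8368
step 6: x_pred=-2.2772  r=-3.1928  x^+=-4.4387  v^+=-7.2824  a^+=-8.8892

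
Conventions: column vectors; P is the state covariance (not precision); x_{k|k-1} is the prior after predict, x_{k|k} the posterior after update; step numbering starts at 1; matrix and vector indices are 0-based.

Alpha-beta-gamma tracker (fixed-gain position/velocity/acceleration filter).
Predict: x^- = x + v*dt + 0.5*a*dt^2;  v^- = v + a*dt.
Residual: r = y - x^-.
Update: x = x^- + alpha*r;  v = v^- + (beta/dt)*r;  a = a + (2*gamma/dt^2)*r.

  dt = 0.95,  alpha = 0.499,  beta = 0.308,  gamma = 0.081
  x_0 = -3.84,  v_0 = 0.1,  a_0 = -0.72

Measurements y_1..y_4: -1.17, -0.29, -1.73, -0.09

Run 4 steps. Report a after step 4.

step 1: x_pred=-4.0699  r=2.8999  x^+=-2.6228  v^+=0.3562  a^+=-0.1995
step 2: x_pred=-2.3745  r=2.0845  x^+=-1.3343  v^+=0.8425  a^+=0.1747
step 3: x_pred=-0.4551  r=-1.2749  x^+=-1.0913  v^+=0.5951  a^+=-0.0541
step 4: x_pred=-0.5503  r=0.4603  x^+=-0.3206  v^+=0.6930  a^+=0.0285

a_post = 0.0285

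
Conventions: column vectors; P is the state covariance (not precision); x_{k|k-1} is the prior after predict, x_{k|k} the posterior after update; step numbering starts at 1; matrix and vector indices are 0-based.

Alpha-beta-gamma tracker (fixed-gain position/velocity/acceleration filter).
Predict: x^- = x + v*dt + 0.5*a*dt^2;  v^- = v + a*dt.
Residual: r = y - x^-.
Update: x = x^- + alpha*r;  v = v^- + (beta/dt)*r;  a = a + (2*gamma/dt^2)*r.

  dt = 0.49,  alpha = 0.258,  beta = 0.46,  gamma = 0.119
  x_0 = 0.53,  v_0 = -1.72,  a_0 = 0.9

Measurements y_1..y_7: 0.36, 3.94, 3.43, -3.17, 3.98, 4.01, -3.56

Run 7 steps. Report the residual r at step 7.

step 1: x_pred=-0.2048  r=0.5648  x^+=-0.0590  v^+=-0.7488  a^+=1.4598
step 2: x_pred=-0.2507  r=4.1907  x^+=0.8305  v^+=3.9006  a^+=5.6139
step 3: x_pred=3.4157  r=0.0143  x^+=3.4194  v^+=6.6648  a^+=5.6280
step 4: x_pred=7.3608  r=-10.5308  x^+=4.6439  v^+=-0.4635  a^+=-4.8107
step 5: x_pred=3.8392  r=0.1408  x^+=3.8755  v^+=-2.6886  a^+=-4.6712
step 6: x_pred=1.9973  r=2.0127  x^+=2.5166  v^+=-3.0880  a^+=-2.6761
step 7: x_pred=0.6822  r=-4.2422  x^+=-0.4123  v^+=-8.3818  a^+=-6.8812

resid = -4.2422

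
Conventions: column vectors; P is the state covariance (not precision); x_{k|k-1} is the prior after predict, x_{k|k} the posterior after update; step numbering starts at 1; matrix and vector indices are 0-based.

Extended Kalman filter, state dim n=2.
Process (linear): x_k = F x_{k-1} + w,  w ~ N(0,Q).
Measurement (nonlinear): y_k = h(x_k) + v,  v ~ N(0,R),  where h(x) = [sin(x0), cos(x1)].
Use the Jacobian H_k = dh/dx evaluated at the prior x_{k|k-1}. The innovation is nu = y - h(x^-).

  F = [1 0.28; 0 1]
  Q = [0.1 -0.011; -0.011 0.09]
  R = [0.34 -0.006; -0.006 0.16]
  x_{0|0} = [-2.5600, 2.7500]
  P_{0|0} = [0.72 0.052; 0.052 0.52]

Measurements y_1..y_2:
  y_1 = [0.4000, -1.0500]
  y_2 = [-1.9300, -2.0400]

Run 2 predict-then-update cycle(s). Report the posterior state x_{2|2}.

x_post = [-1.0409, 3.6889]

step 1: x^-=[-1.7900, 2.7500]  P^-=[0.8899 0.1866; 0.1866 0.6100]  H_jac=[-0.2175 0.0000; 0.0000 -0.3817]  S=[0.3821 0.0095; 0.0095 0.2489]  K=[-0.4998 -0.2671; -0.0831 -0.9324]  nu=[1.3761, -0.1257]  x^+=[-2.4442, 2.7529]  P^+=[0.7741 0.1041; 0.1041 0.3896]
step 2: x^-=[-1.6734, 2.7529]  P^-=[0.9630 0.2022; 0.2022 0.4796]  H_jac=[-0.1024 0.0000; 0.0000 -0.3790]  S=[0.3501 0.0018; 0.0018 0.2289]  K=[-0.2800 -0.3325; -0.0550 -0.7936]  nu=[-0.9353, -1.1146]  x^+=[-1.0409, 3.6889]  P^+=[0.9099 0.1360; 0.1360 0.3342]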